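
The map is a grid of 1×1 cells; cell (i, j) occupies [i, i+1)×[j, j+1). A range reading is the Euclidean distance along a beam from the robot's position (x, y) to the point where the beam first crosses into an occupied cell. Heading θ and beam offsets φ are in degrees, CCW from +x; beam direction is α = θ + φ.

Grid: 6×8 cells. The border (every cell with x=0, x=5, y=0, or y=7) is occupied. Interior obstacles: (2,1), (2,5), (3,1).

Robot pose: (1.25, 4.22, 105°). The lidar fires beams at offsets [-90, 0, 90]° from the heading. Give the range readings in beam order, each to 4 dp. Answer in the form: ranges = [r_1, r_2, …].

ranges = [3.8823, 0.9659, 0.2588]

beam 1: φ=-90°, α=15°
  dir = (cos 15°, sin 15°) = (0.9659, 0.2588); from cell (1,4)
  next x-line at t=0.7765, next y-line at t=3.0137; Δt_x=1.0353, Δt_y=3.8637
    x: enter (2,4) at t=0.7765
    x: enter (3,4) at t=1.8117
    x: enter (4,4) at t=2.8470
    y: enter (4,5) at t=3.0137
    x: enter (5,5) at t=3.8823 ← occupied
  → r_1 = 3.8823
beam 2: φ=0°, α=105°
  dir = (cos 105°, sin 105°) = (-0.2588, 0.9659); from cell (1,4)
  next x-line at t=0.9659, next y-line at t=0.8075; Δt_x=3.8637, Δt_y=1.0353
    y: enter (1,5) at t=0.8075
    x: enter (0,5) at t=0.9659 ← occupied
  → r_2 = 0.9659
beam 3: φ=90°, α=195°
  dir = (cos 195°, sin 195°) = (-0.9659, -0.2588); from cell (1,4)
  next x-line at t=0.2588, next y-line at t=0.8500; Δt_x=1.0353, Δt_y=3.8637
    x: enter (0,4) at t=0.2588 ← occupied
  → r_3 = 0.2588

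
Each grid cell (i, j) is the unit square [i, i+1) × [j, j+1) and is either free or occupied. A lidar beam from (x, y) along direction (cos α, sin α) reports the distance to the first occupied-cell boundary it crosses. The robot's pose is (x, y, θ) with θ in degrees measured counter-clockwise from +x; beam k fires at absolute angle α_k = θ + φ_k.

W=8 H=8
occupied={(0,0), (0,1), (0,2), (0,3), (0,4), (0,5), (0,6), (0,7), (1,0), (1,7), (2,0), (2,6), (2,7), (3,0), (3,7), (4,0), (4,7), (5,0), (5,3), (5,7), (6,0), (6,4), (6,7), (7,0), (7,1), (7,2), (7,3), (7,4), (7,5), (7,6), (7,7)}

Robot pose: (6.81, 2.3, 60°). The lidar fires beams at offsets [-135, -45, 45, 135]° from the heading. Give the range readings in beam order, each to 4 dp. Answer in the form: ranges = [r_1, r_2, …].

ranges = [0.7341, 0.1967, 1.7600, 5.0228]

beam 1: φ=-135°, α=285°
  cosα=0.2588 sinα=-0.9659 | (6,2) | tMaxX 0.7341 tMaxY 0.3106 | tΔX 3.8637 tΔY 1.0353
    t=0.3106 [y] (6,1)
    t=0.7341 [x] (7,1) — stop
  → r_1 = 0.7341
beam 2: φ=-45°, α=15°
  cosα=0.9659 sinα=0.2588 | (6,2) | tMaxX 0.1967 tMaxY 2.7046 | tΔX 1.0353 tΔY 3.8637
    t=0.1967 [x] (7,2) — stop
  → r_2 = 0.1967
beam 3: φ=45°, α=105°
  cosα=-0.2588 sinα=0.9659 | (6,2) | tMaxX 3.1296 tMaxY 0.7247 | tΔX 3.8637 tΔY 1.0353
    t=0.7247 [y] (6,3)
    t=1.7600 [y] (6,4) — stop
  → r_3 = 1.7600
beam 4: φ=135°, α=195°
  cosα=-0.9659 sinα=-0.2588 | (6,2) | tMaxX 0.8386 tMaxY 1.1591 | tΔX 1.0353 tΔY 3.8637
    t=0.8386 [x] (5,2)
    t=1.1591 [y] (5,1)
    t=1.8738 [x] (4,1)
    t=2.9091 [x] (3,1)
    t=3.9444 [x] (2,1)
    t=4.9797 [x] (1,1)
    t=5.0228 [y] (1,0) — stop
  → r_4 = 5.0228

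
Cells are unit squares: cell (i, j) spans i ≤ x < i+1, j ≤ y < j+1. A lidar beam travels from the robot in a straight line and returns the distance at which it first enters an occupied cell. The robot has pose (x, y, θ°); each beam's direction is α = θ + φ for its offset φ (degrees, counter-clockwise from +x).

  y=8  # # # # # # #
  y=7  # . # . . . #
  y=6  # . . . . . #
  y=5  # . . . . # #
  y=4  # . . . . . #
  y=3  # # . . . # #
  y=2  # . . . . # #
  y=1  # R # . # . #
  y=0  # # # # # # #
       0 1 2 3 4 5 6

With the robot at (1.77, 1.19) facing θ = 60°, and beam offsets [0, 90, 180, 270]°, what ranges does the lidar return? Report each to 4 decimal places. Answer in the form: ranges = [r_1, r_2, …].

beam 1: φ=0°, α=60°
  direction (0.5000, 0.8660); cell (1,1); t to first gridline: x 0.4600, y 0.9353 (then +2.0000 / +1.1547)
    (2,1) via x @ 0.4600  # hit
  → r_1 = 0.4600
beam 2: φ=90°, α=150°
  direction (-0.8660, 0.5000); cell (1,1); t to first gridline: x 0.8891, y 1.6200 (then +1.1547 / +2.0000)
    (0,1) via x @ 0.8891  # hit
  → r_2 = 0.8891
beam 3: φ=180°, α=240°
  direction (-0.5000, -0.8660); cell (1,1); t to first gridline: x 1.5400, y 0.2194 (then +2.0000 / +1.1547)
    (1,0) via y @ 0.2194  # hit
  → r_3 = 0.2194
beam 4: φ=270°, α=330°
  direction (0.8660, -0.5000); cell (1,1); t to first gridline: x 0.2656, y 0.3800 (then +1.1547 / +2.0000)
    (2,1) via x @ 0.2656  # hit
  → r_4 = 0.2656

ranges = [0.4600, 0.8891, 0.2194, 0.2656]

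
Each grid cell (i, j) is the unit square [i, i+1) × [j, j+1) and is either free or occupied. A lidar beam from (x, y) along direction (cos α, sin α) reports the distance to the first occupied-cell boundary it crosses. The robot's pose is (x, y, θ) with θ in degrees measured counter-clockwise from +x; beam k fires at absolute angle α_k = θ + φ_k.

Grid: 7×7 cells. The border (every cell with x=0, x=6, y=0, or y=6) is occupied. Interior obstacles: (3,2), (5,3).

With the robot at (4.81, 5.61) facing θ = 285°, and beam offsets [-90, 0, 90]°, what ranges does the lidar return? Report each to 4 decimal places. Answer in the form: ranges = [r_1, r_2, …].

ranges = [3.9444, 1.6668, 1.2320]

beam 1: φ=-90°, α=195°
  cosα=-0.9659 sinα=-0.2588 | (4,5) | tMaxX 0.8386 tMaxY 2.3569 | tΔX 1.0353 tΔY 3.8637
    t=0.8386 [x] (3,5)
    t=1.8738 [x] (2,5)
    t=2.3569 [y] (2,4)
    t=2.9091 [x] (1,4)
    t=3.9444 [x] (0,4) — stop
  → r_1 = 3.9444
beam 2: φ=0°, α=285°
  cosα=0.2588 sinα=-0.9659 | (4,5) | tMaxX 0.7341 tMaxY 0.6315 | tΔX 3.8637 tΔY 1.0353
    t=0.6315 [y] (4,4)
    t=0.7341 [x] (5,4)
    t=1.6668 [y] (5,3) — stop
  → r_2 = 1.6668
beam 3: φ=90°, α=15°
  cosα=0.9659 sinα=0.2588 | (4,5) | tMaxX 0.1967 tMaxY 1.5068 | tΔX 1.0353 tΔY 3.8637
    t=0.1967 [x] (5,5)
    t=1.2320 [x] (6,5) — stop
  → r_3 = 1.2320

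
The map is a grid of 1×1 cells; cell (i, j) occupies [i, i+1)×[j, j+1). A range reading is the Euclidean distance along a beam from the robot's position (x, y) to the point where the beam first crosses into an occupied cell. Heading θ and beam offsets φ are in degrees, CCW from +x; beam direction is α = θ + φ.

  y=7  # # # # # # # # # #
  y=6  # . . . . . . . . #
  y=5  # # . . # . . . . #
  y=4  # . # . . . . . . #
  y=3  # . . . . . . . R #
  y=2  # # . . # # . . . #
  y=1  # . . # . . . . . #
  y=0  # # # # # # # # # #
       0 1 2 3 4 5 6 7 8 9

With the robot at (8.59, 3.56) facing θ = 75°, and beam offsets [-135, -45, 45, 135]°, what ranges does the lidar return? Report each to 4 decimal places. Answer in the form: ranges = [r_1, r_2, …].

beam 1: φ=-135°, α=300°
  dir = (cos 300°, sin 300°) = (0.5000, -0.8660); from cell (8,3)
  next x-line at t=0.8200, next y-line at t=0.6466; Δt_x=2.0000, Δt_y=1.1547
    y: enter (8,2) at t=0.6466
    x: enter (9,2) at t=0.8200 ← occupied
  → r_1 = 0.8200
beam 2: φ=-45°, α=30°
  dir = (cos 30°, sin 30°) = (0.8660, 0.5000); from cell (8,3)
  next x-line at t=0.4734, next y-line at t=0.8800; Δt_x=1.1547, Δt_y=2.0000
    x: enter (9,3) at t=0.4734 ← occupied
  → r_2 = 0.4734
beam 3: φ=45°, α=120°
  dir = (cos 120°, sin 120°) = (-0.5000, 0.8660); from cell (8,3)
  next x-line at t=1.1800, next y-line at t=0.5081; Δt_x=2.0000, Δt_y=1.1547
    y: enter (8,4) at t=0.5081
    x: enter (7,4) at t=1.1800
    y: enter (7,5) at t=1.6628
    y: enter (7,6) at t=2.8175
    x: enter (6,6) at t=3.1800
    y: enter (6,7) at t=3.9722 ← occupied
  → r_3 = 3.9722
beam 4: φ=135°, α=210°
  dir = (cos 210°, sin 210°) = (-0.8660, -0.5000); from cell (8,3)
  next x-line at t=0.6813, next y-line at t=1.1200; Δt_x=1.1547, Δt_y=2.0000
    x: enter (7,3) at t=0.6813
    y: enter (7,2) at t=1.1200
    x: enter (6,2) at t=1.8360
    x: enter (5,2) at t=2.9907 ← occupied
  → r_4 = 2.9907

ranges = [0.8200, 0.4734, 3.9722, 2.9907]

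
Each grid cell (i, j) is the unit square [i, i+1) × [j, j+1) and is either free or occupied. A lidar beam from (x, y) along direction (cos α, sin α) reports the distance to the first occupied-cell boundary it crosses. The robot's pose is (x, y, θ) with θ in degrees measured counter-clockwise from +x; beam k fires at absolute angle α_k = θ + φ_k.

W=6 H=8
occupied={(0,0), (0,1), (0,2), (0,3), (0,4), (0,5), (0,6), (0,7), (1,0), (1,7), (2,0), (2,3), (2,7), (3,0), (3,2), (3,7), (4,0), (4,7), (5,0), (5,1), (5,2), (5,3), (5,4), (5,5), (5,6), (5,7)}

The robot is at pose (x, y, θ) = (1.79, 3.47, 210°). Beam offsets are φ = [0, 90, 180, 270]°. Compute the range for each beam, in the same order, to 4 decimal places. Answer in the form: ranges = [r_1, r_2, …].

ranges = [0.9122, 0.4200, 0.2425, 1.5800]

beam 1: φ=0°, α=210°
  cosα=-0.8660 sinα=-0.5000 | (1,3) | tMaxX 0.9122 tMaxY 0.9400 | tΔX 1.1547 tΔY 2.0000
    t=0.9122 [x] (0,3) — stop
  → r_1 = 0.9122
beam 2: φ=90°, α=300°
  cosα=0.5000 sinα=-0.8660 | (1,3) | tMaxX 0.4200 tMaxY 0.5427 | tΔX 2.0000 tΔY 1.1547
    t=0.4200 [x] (2,3) — stop
  → r_2 = 0.4200
beam 3: φ=180°, α=30°
  cosα=0.8660 sinα=0.5000 | (1,3) | tMaxX 0.2425 tMaxY 1.0600 | tΔX 1.1547 tΔY 2.0000
    t=0.2425 [x] (2,3) — stop
  → r_3 = 0.2425
beam 4: φ=270°, α=120°
  cosα=-0.5000 sinα=0.8660 | (1,3) | tMaxX 1.5800 tMaxY 0.6120 | tΔX 2.0000 tΔY 1.1547
    t=0.6120 [y] (1,4)
    t=1.5800 [x] (0,4) — stop
  → r_4 = 1.5800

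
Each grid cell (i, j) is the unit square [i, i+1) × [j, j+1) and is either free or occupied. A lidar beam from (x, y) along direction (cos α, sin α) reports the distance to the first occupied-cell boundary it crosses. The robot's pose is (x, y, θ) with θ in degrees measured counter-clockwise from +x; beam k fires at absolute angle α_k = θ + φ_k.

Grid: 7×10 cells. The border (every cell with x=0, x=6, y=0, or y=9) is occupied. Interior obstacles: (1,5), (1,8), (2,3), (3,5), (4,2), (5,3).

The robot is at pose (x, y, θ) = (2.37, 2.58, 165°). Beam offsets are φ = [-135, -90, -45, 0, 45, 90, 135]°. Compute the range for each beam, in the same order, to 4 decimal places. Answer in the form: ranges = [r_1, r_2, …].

ranges = [4.1916, 0.4348, 0.4850, 1.4183, 1.5819, 1.6357, 1.8244]

beam 1: φ=-135°, α=30°
  direction (0.8660, 0.5000); cell (2,2); t to first gridline: x 0.7275, y 0.8400 (then +1.1547 / +2.0000)
    (3,2) via x @ 0.7275
    (3,3) via y @ 0.8400
    (4,3) via x @ 1.8822
    (4,4) via y @ 2.8400
    (5,4) via x @ 3.0369
    (6,4) via x @ 4.1916  # hit
  → r_1 = 4.1916
beam 2: φ=-90°, α=75°
  direction (0.2588, 0.9659); cell (2,2); t to first gridline: x 2.4341, y 0.4348 (then +3.8637 / +1.0353)
    (2,3) via y @ 0.4348  # hit
  → r_2 = 0.4348
beam 3: φ=-45°, α=120°
  direction (-0.5000, 0.8660); cell (2,2); t to first gridline: x 0.7400, y 0.4850 (then +2.0000 / +1.1547)
    (2,3) via y @ 0.4850  # hit
  → r_3 = 0.4850
beam 4: φ=0°, α=165°
  direction (-0.9659, 0.2588); cell (2,2); t to first gridline: x 0.3831, y 1.6228 (then +1.0353 / +3.8637)
    (1,2) via x @ 0.3831
    (0,2) via x @ 1.4183  # hit
  → r_4 = 1.4183
beam 5: φ=45°, α=210°
  direction (-0.8660, -0.5000); cell (2,2); t to first gridline: x 0.4272, y 1.1600 (then +1.1547 / +2.0000)
    (1,2) via x @ 0.4272
    (1,1) via y @ 1.1600
    (0,1) via x @ 1.5819  # hit
  → r_5 = 1.5819
beam 6: φ=90°, α=255°
  direction (-0.2588, -0.9659); cell (2,2); t to first gridline: x 1.4296, y 0.6005 (then +3.8637 / +1.0353)
    (2,1) via y @ 0.6005
    (1,1) via x @ 1.4296
    (1,0) via y @ 1.6357  # hit
  → r_6 = 1.6357
beam 7: φ=135°, α=300°
  direction (0.5000, -0.8660); cell (2,2); t to first gridline: x 1.2600, y 0.6697 (then +2.0000 / +1.1547)
    (2,1) via y @ 0.6697
    (3,1) via x @ 1.2600
    (3,0) via y @ 1.8244  # hit
  → r_7 = 1.8244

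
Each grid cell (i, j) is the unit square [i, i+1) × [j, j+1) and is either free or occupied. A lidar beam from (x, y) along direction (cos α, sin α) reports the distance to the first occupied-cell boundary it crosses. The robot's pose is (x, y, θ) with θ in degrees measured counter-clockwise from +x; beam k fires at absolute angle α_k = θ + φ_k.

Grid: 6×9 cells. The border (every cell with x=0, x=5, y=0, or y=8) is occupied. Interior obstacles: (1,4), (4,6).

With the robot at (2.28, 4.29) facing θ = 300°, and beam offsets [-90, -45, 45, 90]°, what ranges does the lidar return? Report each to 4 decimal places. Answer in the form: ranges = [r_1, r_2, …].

beam 1: φ=-90°, α=210°
  dir = (cos 210°, sin 210°) = (-0.8660, -0.5000); from cell (2,4)
  next x-line at t=0.3233, next y-line at t=0.5800; Δt_x=1.1547, Δt_y=2.0000
    x: enter (1,4) at t=0.3233 ← occupied
  → r_1 = 0.3233
beam 2: φ=-45°, α=255°
  dir = (cos 255°, sin 255°) = (-0.2588, -0.9659); from cell (2,4)
  next x-line at t=1.0818, next y-line at t=0.3002; Δt_x=3.8637, Δt_y=1.0353
    y: enter (2,3) at t=0.3002
    x: enter (1,3) at t=1.0818
    y: enter (1,2) at t=1.3355
    y: enter (1,1) at t=2.3708
    y: enter (1,0) at t=3.4061 ← occupied
  → r_2 = 3.4061
beam 3: φ=45°, α=345°
  dir = (cos 345°, sin 345°) = (0.9659, -0.2588); from cell (2,4)
  next x-line at t=0.7454, next y-line at t=1.1205; Δt_x=1.0353, Δt_y=3.8637
    x: enter (3,4) at t=0.7454
    y: enter (3,3) at t=1.1205
    x: enter (4,3) at t=1.7807
    x: enter (5,3) at t=2.8160 ← occupied
  → r_3 = 2.8160
beam 4: φ=90°, α=30°
  dir = (cos 30°, sin 30°) = (0.8660, 0.5000); from cell (2,4)
  next x-line at t=0.8314, next y-line at t=1.4200; Δt_x=1.1547, Δt_y=2.0000
    x: enter (3,4) at t=0.8314
    y: enter (3,5) at t=1.4200
    x: enter (4,5) at t=1.9861
    x: enter (5,5) at t=3.1408 ← occupied
  → r_4 = 3.1408

ranges = [0.3233, 3.4061, 2.8160, 3.1408]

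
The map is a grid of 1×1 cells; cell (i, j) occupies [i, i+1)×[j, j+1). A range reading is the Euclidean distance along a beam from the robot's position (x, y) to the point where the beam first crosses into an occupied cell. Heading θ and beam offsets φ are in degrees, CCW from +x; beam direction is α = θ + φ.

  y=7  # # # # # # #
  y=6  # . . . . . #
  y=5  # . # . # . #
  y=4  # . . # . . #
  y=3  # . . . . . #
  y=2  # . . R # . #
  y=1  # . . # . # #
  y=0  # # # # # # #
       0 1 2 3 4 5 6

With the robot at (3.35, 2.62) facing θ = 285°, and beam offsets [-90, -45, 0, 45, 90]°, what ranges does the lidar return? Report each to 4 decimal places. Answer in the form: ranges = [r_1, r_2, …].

ranges = [2.4329, 1.8706, 0.6419, 0.7506, 0.6729]

beam 1: φ=-90°, α=195°
  dir = (cos 195°, sin 195°) = (-0.9659, -0.2588); from cell (3,2)
  next x-line at t=0.3623, next y-line at t=2.3955; Δt_x=1.0353, Δt_y=3.8637
    x: enter (2,2) at t=0.3623
    x: enter (1,2) at t=1.3976
    y: enter (1,1) at t=2.3955
    x: enter (0,1) at t=2.4329 ← occupied
  → r_1 = 2.4329
beam 2: φ=-45°, α=240°
  dir = (cos 240°, sin 240°) = (-0.5000, -0.8660); from cell (3,2)
  next x-line at t=0.7000, next y-line at t=0.7159; Δt_x=2.0000, Δt_y=1.1547
    x: enter (2,2) at t=0.7000
    y: enter (2,1) at t=0.7159
    y: enter (2,0) at t=1.8706 ← occupied
  → r_2 = 1.8706
beam 3: φ=0°, α=285°
  dir = (cos 285°, sin 285°) = (0.2588, -0.9659); from cell (3,2)
  next x-line at t=2.5114, next y-line at t=0.6419; Δt_x=3.8637, Δt_y=1.0353
    y: enter (3,1) at t=0.6419 ← occupied
  → r_3 = 0.6419
beam 4: φ=45°, α=330°
  dir = (cos 330°, sin 330°) = (0.8660, -0.5000); from cell (3,2)
  next x-line at t=0.7506, next y-line at t=1.2400; Δt_x=1.1547, Δt_y=2.0000
    x: enter (4,2) at t=0.7506 ← occupied
  → r_4 = 0.7506
beam 5: φ=90°, α=15°
  dir = (cos 15°, sin 15°) = (0.9659, 0.2588); from cell (3,2)
  next x-line at t=0.6729, next y-line at t=1.4682; Δt_x=1.0353, Δt_y=3.8637
    x: enter (4,2) at t=0.6729 ← occupied
  → r_5 = 0.6729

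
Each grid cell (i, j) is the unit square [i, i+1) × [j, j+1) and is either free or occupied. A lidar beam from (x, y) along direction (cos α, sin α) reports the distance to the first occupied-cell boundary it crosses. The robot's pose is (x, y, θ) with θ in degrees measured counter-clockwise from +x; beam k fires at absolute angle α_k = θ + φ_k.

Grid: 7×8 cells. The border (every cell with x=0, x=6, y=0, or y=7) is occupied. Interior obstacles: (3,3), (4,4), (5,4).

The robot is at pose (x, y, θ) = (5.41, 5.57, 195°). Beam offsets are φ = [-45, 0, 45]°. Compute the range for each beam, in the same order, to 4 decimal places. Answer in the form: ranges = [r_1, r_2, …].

beam 1: φ=-45°, α=150°
  dir = (cos 150°, sin 150°) = (-0.8660, 0.5000); from cell (5,5)
  next x-line at t=0.4734, next y-line at t=0.8600; Δt_x=1.1547, Δt_y=2.0000
    x: enter (4,5) at t=0.4734
    y: enter (4,6) at t=0.8600
    x: enter (3,6) at t=1.6281
    x: enter (2,6) at t=2.7828
    y: enter (2,7) at t=2.8600 ← occupied
  → r_1 = 2.8600
beam 2: φ=0°, α=195°
  dir = (cos 195°, sin 195°) = (-0.9659, -0.2588); from cell (5,5)
  next x-line at t=0.4245, next y-line at t=2.2023; Δt_x=1.0353, Δt_y=3.8637
    x: enter (4,5) at t=0.4245
    x: enter (3,5) at t=1.4597
    y: enter (3,4) at t=2.2023
    x: enter (2,4) at t=2.4950
    x: enter (1,4) at t=3.5303
    x: enter (0,4) at t=4.5656 ← occupied
  → r_2 = 4.5656
beam 3: φ=45°, α=240°
  dir = (cos 240°, sin 240°) = (-0.5000, -0.8660); from cell (5,5)
  next x-line at t=0.8200, next y-line at t=0.6582; Δt_x=2.0000, Δt_y=1.1547
    y: enter (5,4) at t=0.6582 ← occupied
  → r_3 = 0.6582

ranges = [2.8600, 4.5656, 0.6582]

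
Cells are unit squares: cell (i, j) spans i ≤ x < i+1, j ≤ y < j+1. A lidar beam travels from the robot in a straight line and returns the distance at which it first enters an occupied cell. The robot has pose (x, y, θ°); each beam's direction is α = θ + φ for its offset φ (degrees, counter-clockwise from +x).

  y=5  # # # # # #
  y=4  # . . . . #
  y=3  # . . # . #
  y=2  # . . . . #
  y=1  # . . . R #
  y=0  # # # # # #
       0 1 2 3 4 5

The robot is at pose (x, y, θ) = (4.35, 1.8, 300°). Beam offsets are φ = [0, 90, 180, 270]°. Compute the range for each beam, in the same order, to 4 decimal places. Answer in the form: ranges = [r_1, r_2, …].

ranges = [0.9238, 0.7506, 1.3856, 1.6000]

beam 1: φ=0°, α=300°
  d=(0.5000,-0.8660)  start (4,1)  tX=1.3000 tY=0.9238  stride 1/|dx|=2.0000 1/|dy|=1.1547
    cross y-line → (4,0), t=0.9238 (wall)
  → r_1 = 0.9238
beam 2: φ=90°, α=30°
  d=(0.8660,0.5000)  start (4,1)  tX=0.7506 tY=0.4000  stride 1/|dx|=1.1547 1/|dy|=2.0000
    cross y-line → (4,2), t=0.4000
    cross x-line → (5,2), t=0.7506 (wall)
  → r_2 = 0.7506
beam 3: φ=180°, α=120°
  d=(-0.5000,0.8660)  start (4,1)  tX=0.7000 tY=0.2309  stride 1/|dx|=2.0000 1/|dy|=1.1547
    cross y-line → (4,2), t=0.2309
    cross x-line → (3,2), t=0.7000
    cross y-line → (3,3), t=1.3856 (wall)
  → r_3 = 1.3856
beam 4: φ=270°, α=210°
  d=(-0.8660,-0.5000)  start (4,1)  tX=0.4041 tY=1.6000  stride 1/|dx|=1.1547 1/|dy|=2.0000
    cross x-line → (3,1), t=0.4041
    cross x-line → (2,1), t=1.5588
    cross y-line → (2,0), t=1.6000 (wall)
  → r_4 = 1.6000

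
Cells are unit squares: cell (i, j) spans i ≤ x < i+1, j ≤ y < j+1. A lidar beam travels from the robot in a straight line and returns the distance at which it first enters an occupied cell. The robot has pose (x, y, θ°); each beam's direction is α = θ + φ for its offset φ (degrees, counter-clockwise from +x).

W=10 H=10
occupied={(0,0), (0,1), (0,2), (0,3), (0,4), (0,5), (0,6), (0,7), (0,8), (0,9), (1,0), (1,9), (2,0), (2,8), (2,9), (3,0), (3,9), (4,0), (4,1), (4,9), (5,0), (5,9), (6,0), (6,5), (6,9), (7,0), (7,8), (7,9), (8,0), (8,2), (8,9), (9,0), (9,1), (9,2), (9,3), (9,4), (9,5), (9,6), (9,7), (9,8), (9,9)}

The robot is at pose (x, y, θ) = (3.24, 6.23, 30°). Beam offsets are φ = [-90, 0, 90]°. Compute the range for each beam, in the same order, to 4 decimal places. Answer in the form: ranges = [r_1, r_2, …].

ranges = [6.0391, 4.3417, 2.0438]

beam 1: φ=-90°, α=300°
  dir = (cos 300°, sin 300°) = (0.5000, -0.8660); from cell (3,6)
  next x-line at t=1.5200, next y-line at t=0.2656; Δt_x=2.0000, Δt_y=1.1547
    y: enter (3,5) at t=0.2656
    y: enter (3,4) at t=1.4203
    x: enter (4,4) at t=1.5200
    y: enter (4,3) at t=2.5750
    x: enter (5,3) at t=3.5200
    y: enter (5,2) at t=3.7297
    y: enter (5,1) at t=4.8844
    x: enter (6,1) at t=5.5200
    y: enter (6,0) at t=6.0391 ← occupied
  → r_1 = 6.0391
beam 2: φ=0°, α=30°
  dir = (cos 30°, sin 30°) = (0.8660, 0.5000); from cell (3,6)
  next x-line at t=0.8776, next y-line at t=1.5400; Δt_x=1.1547, Δt_y=2.0000
    x: enter (4,6) at t=0.8776
    y: enter (4,7) at t=1.5400
    x: enter (5,7) at t=2.0323
    x: enter (6,7) at t=3.1870
    y: enter (6,8) at t=3.5400
    x: enter (7,8) at t=4.3417 ← occupied
  → r_2 = 4.3417
beam 3: φ=90°, α=120°
  dir = (cos 120°, sin 120°) = (-0.5000, 0.8660); from cell (3,6)
  next x-line at t=0.4800, next y-line at t=0.8891; Δt_x=2.0000, Δt_y=1.1547
    x: enter (2,6) at t=0.4800
    y: enter (2,7) at t=0.8891
    y: enter (2,8) at t=2.0438 ← occupied
  → r_3 = 2.0438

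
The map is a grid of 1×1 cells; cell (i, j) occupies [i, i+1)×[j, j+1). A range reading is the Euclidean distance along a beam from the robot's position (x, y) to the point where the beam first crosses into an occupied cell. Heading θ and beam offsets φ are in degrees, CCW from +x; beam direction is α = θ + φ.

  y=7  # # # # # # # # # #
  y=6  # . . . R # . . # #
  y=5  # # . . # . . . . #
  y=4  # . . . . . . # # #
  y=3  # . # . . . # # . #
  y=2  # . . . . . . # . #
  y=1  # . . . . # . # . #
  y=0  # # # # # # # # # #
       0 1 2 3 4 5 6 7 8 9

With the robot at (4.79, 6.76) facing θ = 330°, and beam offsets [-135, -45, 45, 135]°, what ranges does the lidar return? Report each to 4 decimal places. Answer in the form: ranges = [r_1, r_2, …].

ranges = [2.9364, 0.7868, 0.2174, 0.2485]

beam 1: φ=-135°, α=195°
  dir = (cos 195°, sin 195°) = (-0.9659, -0.2588); from cell (4,6)
  next x-line at t=0.8179, next y-line at t=2.9364; Δt_x=1.0353, Δt_y=3.8637
    x: enter (3,6) at t=0.8179
    x: enter (2,6) at t=1.8531
    x: enter (1,6) at t=2.8884
    y: enter (1,5) at t=2.9364 ← occupied
  → r_1 = 2.9364
beam 2: φ=-45°, α=285°
  dir = (cos 285°, sin 285°) = (0.2588, -0.9659); from cell (4,6)
  next x-line at t=0.8114, next y-line at t=0.7868; Δt_x=3.8637, Δt_y=1.0353
    y: enter (4,5) at t=0.7868 ← occupied
  → r_2 = 0.7868
beam 3: φ=45°, α=15°
  dir = (cos 15°, sin 15°) = (0.9659, 0.2588); from cell (4,6)
  next x-line at t=0.2174, next y-line at t=0.9273; Δt_x=1.0353, Δt_y=3.8637
    x: enter (5,6) at t=0.2174 ← occupied
  → r_3 = 0.2174
beam 4: φ=135°, α=105°
  dir = (cos 105°, sin 105°) = (-0.2588, 0.9659); from cell (4,6)
  next x-line at t=3.0523, next y-line at t=0.2485; Δt_x=3.8637, Δt_y=1.0353
    y: enter (4,7) at t=0.2485 ← occupied
  → r_4 = 0.2485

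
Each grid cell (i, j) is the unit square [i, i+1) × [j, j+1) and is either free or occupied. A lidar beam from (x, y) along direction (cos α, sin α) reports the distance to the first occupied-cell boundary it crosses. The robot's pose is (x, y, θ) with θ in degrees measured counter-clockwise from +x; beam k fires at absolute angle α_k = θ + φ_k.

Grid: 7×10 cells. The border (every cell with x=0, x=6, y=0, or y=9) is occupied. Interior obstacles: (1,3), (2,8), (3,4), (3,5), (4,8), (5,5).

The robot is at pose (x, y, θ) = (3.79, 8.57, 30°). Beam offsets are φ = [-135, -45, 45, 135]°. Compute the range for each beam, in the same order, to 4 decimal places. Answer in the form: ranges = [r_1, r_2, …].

beam 1: φ=-135°, α=255°
  direction (-0.2588, -0.9659); cell (3,8); t to first gridline: x 3.0523, y 0.5901 (then +3.8637 / +1.0353)
    (3,7) via y @ 0.5901
    (3,6) via y @ 1.6254
    (3,5) via y @ 2.6607  # hit
  → r_1 = 2.6607
beam 2: φ=-45°, α=345°
  direction (0.9659, -0.2588); cell (3,8); t to first gridline: x 0.2174, y 2.2023 (then +1.0353 / +3.8637)
    (4,8) via x @ 0.2174  # hit
  → r_2 = 0.2174
beam 3: φ=45°, α=75°
  direction (0.2588, 0.9659); cell (3,8); t to first gridline: x 0.8114, y 0.4452 (then +3.8637 / +1.0353)
    (3,9) via y @ 0.4452  # hit
  → r_3 = 0.4452
beam 4: φ=135°, α=165°
  direction (-0.9659, 0.2588); cell (3,8); t to first gridline: x 0.8179, y 1.6614 (then +1.0353 / +3.8637)
    (2,8) via x @ 0.8179  # hit
  → r_4 = 0.8179

ranges = [2.6607, 0.2174, 0.4452, 0.8179]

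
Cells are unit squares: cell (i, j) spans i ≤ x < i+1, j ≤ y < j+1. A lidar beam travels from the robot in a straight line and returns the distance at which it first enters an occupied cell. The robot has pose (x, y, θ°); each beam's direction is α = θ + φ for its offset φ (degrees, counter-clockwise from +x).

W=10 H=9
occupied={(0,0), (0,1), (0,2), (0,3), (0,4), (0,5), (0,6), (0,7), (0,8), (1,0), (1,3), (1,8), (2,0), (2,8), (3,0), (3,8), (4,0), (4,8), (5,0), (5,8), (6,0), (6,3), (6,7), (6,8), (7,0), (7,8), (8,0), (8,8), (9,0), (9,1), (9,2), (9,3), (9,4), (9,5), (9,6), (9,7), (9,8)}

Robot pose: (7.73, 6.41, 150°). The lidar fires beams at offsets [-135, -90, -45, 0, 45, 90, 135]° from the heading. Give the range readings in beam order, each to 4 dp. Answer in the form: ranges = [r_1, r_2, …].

ranges = [1.3148, 1.8360, 1.6461, 1.1800, 6.9674, 2.7828, 4.9069]

beam 1: φ=-135°, α=15°
  d=(0.9659,0.2588)  start (7,6)  tX=0.2795 tY=2.2796  stride 1/|dx|=1.0353 1/|dy|=3.8637
    cross x-line → (8,6), t=0.2795
    cross x-line → (9,6), t=1.3148 (wall)
  → r_1 = 1.3148
beam 2: φ=-90°, α=60°
  d=(0.5000,0.8660)  start (7,6)  tX=0.5400 tY=0.6813  stride 1/|dx|=2.0000 1/|dy|=1.1547
    cross x-line → (8,6), t=0.5400
    cross y-line → (8,7), t=0.6813
    cross y-line → (8,8), t=1.8360 (wall)
  → r_2 = 1.8360
beam 3: φ=-45°, α=105°
  d=(-0.2588,0.9659)  start (7,6)  tX=2.8205 tY=0.6108  stride 1/|dx|=3.8637 1/|dy|=1.0353
    cross y-line → (7,7), t=0.6108
    cross y-line → (7,8), t=1.6461 (wall)
  → r_3 = 1.6461
beam 4: φ=0°, α=150°
  d=(-0.8660,0.5000)  start (7,6)  tX=0.8429 tY=1.1800  stride 1/|dx|=1.1547 1/|dy|=2.0000
    cross x-line → (6,6), t=0.8429
    cross y-line → (6,7), t=1.1800 (wall)
  → r_4 = 1.1800
beam 5: φ=45°, α=195°
  d=(-0.9659,-0.2588)  start (7,6)  tX=0.7558 tY=1.5841  stride 1/|dx|=1.0353 1/|dy|=3.8637
    cross x-line → (6,6), t=0.7558
    cross y-line → (6,5), t=1.5841
    cross x-line → (5,5), t=1.7910
    cross x-line → (4,5), t=2.8263
    cross x-line → (3,5), t=3.8616
    cross x-line → (2,5), t=4.8969
    cross y-line → (2,4), t=5.4478
    cross x-line → (1,4), t=5.9321
    cross x-line → (0,4), t=6.9674 (wall)
  → r_5 = 6.9674
beam 6: φ=90°, α=240°
  d=(-0.5000,-0.8660)  start (7,6)  tX=1.4600 tY=0.4734  stride 1/|dx|=2.0000 1/|dy|=1.1547
    cross y-line → (7,5), t=0.4734
    cross x-line → (6,5), t=1.4600
    cross y-line → (6,4), t=1.6281
    cross y-line → (6,3), t=2.7828 (wall)
  → r_6 = 2.7828
beam 7: φ=135°, α=285°
  d=(0.2588,-0.9659)  start (7,6)  tX=1.0432 tY=0.4245  stride 1/|dx|=3.8637 1/|dy|=1.0353
    cross y-line → (7,5), t=0.4245
    cross x-line → (8,5), t=1.0432
    cross y-line → (8,4), t=1.4597
    cross y-line → (8,3), t=2.4950
    cross y-line → (8,2), t=3.5303
    cross y-line → (8,1), t=4.5656
    cross x-line → (9,1), t=4.9069 (wall)
  → r_7 = 4.9069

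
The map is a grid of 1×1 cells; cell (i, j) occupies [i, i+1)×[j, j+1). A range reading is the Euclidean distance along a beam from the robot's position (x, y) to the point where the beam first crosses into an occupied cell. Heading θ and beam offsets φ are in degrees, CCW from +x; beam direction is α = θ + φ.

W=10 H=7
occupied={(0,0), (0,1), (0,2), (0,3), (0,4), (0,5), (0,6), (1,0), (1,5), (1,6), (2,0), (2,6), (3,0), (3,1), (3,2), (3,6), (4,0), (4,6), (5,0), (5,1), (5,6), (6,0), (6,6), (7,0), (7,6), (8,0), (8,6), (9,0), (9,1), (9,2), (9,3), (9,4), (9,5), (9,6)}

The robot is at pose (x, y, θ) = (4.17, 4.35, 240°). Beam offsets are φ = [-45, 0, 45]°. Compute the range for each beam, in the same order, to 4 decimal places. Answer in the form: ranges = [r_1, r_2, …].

beam 1: φ=-45°, α=195°
  cosα=-0.9659 sinα=-0.2588 | (4,4) | tMaxX 0.1760 tMaxY 1.3523 | tΔX 1.0353 tΔY 3.8637
    t=0.1760 [x] (3,4)
    t=1.2113 [x] (2,4)
    t=1.3523 [y] (2,3)
    t=2.2465 [x] (1,3)
    t=3.2818 [x] (0,3) — stop
  → r_1 = 3.2818
beam 2: φ=0°, α=240°
  cosα=-0.5000 sinα=-0.8660 | (4,4) | tMaxX 0.3400 tMaxY 0.4041 | tΔX 2.0000 tΔY 1.1547
    t=0.3400 [x] (3,4)
    t=0.4041 [y] (3,3)
    t=1.5588 [y] (3,2) — stop
  → r_2 = 1.5588
beam 3: φ=45°, α=285°
  cosα=0.2588 sinα=-0.9659 | (4,4) | tMaxX 3.2069 tMaxY 0.3623 | tΔX 3.8637 tΔY 1.0353
    t=0.3623 [y] (4,3)
    t=1.3976 [y] (4,2)
    t=2.4329 [y] (4,1)
    t=3.2069 [x] (5,1) — stop
  → r_3 = 3.2069

ranges = [3.2818, 1.5588, 3.2069]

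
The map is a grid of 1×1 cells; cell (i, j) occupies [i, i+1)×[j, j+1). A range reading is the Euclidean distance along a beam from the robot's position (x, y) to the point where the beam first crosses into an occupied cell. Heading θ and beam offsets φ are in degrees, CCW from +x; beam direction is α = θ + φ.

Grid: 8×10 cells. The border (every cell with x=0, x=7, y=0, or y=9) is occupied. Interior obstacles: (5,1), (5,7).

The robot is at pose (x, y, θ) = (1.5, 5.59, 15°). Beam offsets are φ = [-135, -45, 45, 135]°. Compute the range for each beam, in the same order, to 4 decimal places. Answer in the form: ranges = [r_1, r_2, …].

ranges = [1.0000, 6.3509, 3.9375, 0.5774]

beam 1: φ=-135°, α=240°
  direction (-0.5000, -0.8660); cell (1,5); t to first gridline: x 1.0000, y 0.6813 (then +2.0000 / +1.1547)
    (1,4) via y @ 0.6813
    (0,4) via x @ 1.0000  # hit
  → r_1 = 1.0000
beam 2: φ=-45°, α=330°
  direction (0.8660, -0.5000); cell (1,5); t to first gridline: x 0.5774, y 1.1800 (then +1.1547 / +2.0000)
    (2,5) via x @ 0.5774
    (2,4) via y @ 1.1800
    (3,4) via x @ 1.7321
    (4,4) via x @ 2.8868
    (4,3) via y @ 3.1800
    (5,3) via x @ 4.0415
    (5,2) via y @ 5.1800
    (6,2) via x @ 5.1962
    (7,2) via x @ 6.3509  # hit
  → r_2 = 6.3509
beam 3: φ=45°, α=60°
  direction (0.5000, 0.8660); cell (1,5); t to first gridline: x 1.0000, y 0.4734 (then +2.0000 / +1.1547)
    (1,6) via y @ 0.4734
    (2,6) via x @ 1.0000
    (2,7) via y @ 1.6281
    (2,8) via y @ 2.7828
    (3,8) via x @ 3.0000
    (3,9) via y @ 3.9375  # hit
  → r_3 = 3.9375
beam 4: φ=135°, α=150°
  direction (-0.8660, 0.5000); cell (1,5); t to first gridline: x 0.5774, y 0.8200 (then +1.1547 / +2.0000)
    (0,5) via x @ 0.5774  # hit
  → r_4 = 0.5774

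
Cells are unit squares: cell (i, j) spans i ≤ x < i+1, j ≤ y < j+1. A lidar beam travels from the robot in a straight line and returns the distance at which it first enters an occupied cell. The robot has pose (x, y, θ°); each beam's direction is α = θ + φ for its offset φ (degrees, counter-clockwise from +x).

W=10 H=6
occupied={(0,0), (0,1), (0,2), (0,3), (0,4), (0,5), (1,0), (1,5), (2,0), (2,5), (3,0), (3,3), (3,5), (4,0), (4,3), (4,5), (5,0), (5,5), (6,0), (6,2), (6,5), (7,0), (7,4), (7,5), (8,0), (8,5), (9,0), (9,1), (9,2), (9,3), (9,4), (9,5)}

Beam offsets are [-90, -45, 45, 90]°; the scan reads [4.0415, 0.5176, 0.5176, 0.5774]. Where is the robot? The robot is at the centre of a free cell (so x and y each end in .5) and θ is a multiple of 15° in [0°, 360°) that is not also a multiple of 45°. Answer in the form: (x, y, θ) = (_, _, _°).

(x, y, θ) = (6.5, 4.5, 30°)

The pose lattice has 28·16 = 448 candidates. Test each by forward raycasting.
  (2.5, 4.5, 300°): beam 1 = 1.7321 ≠ 4.0415 ✗
  (2.5, 4.5, 195°): beam 1 = 0.5176 ≠ 4.0415 ✗
  (6.5, 3.5, 15°): beam 1 = 0.5176 ≠ 4.0415 ✗
  (2.5, 1.5, 195°): beam 1 = 3.6235 ≠ 4.0415 ✗
  …
  (6.5, 4.5, 30°): r_1=4.0415, r_2=0.5176, r_3=0.5176, r_4=0.5774 — all match ✓
Unique over the lattice → pose = (6.5, 4.5, 30°).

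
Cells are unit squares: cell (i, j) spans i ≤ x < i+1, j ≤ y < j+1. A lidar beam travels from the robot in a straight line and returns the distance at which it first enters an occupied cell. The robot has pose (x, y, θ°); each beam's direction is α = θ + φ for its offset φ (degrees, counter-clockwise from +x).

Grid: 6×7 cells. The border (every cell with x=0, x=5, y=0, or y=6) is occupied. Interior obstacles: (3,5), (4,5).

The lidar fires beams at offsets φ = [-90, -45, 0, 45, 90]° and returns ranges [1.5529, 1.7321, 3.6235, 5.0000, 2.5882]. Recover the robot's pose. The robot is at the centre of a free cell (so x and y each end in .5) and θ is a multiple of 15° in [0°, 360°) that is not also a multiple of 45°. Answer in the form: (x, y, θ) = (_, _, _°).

(x, y, θ) = (3.5, 1.5, 75°)

Candidates: 18 free-cell centres × 16 headings = 288 poses. Raycast each; keep the one whose scan matches to 4 dp.
  (1.5, 1.5, 255°): beam 1 = 0.5176 ≠ 1.5529 ✗
  (1.5, 5.5, 300°): beam 1 = 0.5774 ≠ 1.5529 ✗
  (2.5, 4.5, 75°): beam 1 = 2.5882 ≠ 1.5529 ✗
  (3.5, 3.5, 105°): beam 3 = 1.5529 ≠ 3.6235 ✗
  …
  (3.5, 1.5, 75°): r_1=1.5529, r_2=1.7321, r_3=3.6235, r_4=5.0000, r_5=2.5882 — all match ✓
Unique over the lattice → pose = (3.5, 1.5, 75°).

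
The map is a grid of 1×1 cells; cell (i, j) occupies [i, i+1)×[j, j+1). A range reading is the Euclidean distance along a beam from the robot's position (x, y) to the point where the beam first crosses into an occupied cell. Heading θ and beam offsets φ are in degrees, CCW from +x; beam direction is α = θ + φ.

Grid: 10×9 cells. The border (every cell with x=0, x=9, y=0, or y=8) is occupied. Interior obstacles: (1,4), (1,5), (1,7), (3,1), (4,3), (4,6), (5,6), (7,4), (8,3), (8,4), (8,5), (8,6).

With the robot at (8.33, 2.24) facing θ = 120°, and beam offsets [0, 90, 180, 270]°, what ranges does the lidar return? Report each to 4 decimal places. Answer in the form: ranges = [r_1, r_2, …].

beam 1: φ=0°, α=120°
  cosα=-0.5000 sinα=0.8660 | (8,2) | tMaxX 0.6600 tMaxY 0.8776 | tΔX 2.0000 tΔY 1.1547
    t=0.6600 [x] (7,2)
    t=0.8776 [y] (7,3)
    t=2.0323 [y] (7,4) — stop
  → r_1 = 2.0323
beam 2: φ=90°, α=210°
  cosα=-0.8660 sinα=-0.5000 | (8,2) | tMaxX 0.3811 tMaxY 0.4800 | tΔX 1.1547 tΔY 2.0000
    t=0.3811 [x] (7,2)
    t=0.4800 [y] (7,1)
    t=1.5358 [x] (6,1)
    t=2.4800 [y] (6,0) — stop
  → r_2 = 2.4800
beam 3: φ=180°, α=300°
  cosα=0.5000 sinα=-0.8660 | (8,2) | tMaxX 1.3400 tMaxY 0.2771 | tΔX 2.0000 tΔY 1.1547
    t=0.2771 [y] (8,1)
    t=1.3400 [x] (9,1) — stop
  → r_3 = 1.3400
beam 4: φ=270°, α=30°
  cosα=0.8660 sinα=0.5000 | (8,2) | tMaxX 0.7736 tMaxY 1.5200 | tΔX 1.1547 tΔY 2.0000
    t=0.7736 [x] (9,2) — stop
  → r_4 = 0.7736

ranges = [2.0323, 2.4800, 1.3400, 0.7736]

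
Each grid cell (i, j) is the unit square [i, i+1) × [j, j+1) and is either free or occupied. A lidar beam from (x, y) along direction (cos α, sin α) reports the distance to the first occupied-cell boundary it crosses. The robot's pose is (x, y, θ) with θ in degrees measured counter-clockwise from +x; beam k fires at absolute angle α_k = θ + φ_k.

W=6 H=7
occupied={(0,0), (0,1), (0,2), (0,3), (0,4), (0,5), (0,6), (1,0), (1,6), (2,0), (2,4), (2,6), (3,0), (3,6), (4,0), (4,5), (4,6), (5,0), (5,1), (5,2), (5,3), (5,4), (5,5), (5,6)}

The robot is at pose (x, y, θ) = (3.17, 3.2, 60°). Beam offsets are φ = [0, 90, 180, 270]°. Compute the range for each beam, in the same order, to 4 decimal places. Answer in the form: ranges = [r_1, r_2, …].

ranges = [2.0785, 2.5057, 2.5403, 2.1131]

beam 1: φ=0°, α=60°
  direction (0.5000, 0.8660); cell (3,3); t to first gridline: x 1.6600, y 0.9238 (then +2.0000 / +1.1547)
    (3,4) via y @ 0.9238
    (4,4) via x @ 1.6600
    (4,5) via y @ 2.0785  # hit
  → r_1 = 2.0785
beam 2: φ=90°, α=150°
  direction (-0.8660, 0.5000); cell (3,3); t to first gridline: x 0.1963, y 1.6000 (then +1.1547 / +2.0000)
    (2,3) via x @ 0.1963
    (1,3) via x @ 1.3510
    (1,4) via y @ 1.6000
    (0,4) via x @ 2.5057  # hit
  → r_2 = 2.5057
beam 3: φ=180°, α=240°
  direction (-0.5000, -0.8660); cell (3,3); t to first gridline: x 0.3400, y 0.2309 (then +2.0000 / +1.1547)
    (3,2) via y @ 0.2309
    (2,2) via x @ 0.3400
    (2,1) via y @ 1.3856
    (1,1) via x @ 2.3400
    (1,0) via y @ 2.5403  # hit
  → r_3 = 2.5403
beam 4: φ=270°, α=330°
  direction (0.8660, -0.5000); cell (3,3); t to first gridline: x 0.9584, y 0.4000 (then +1.1547 / +2.0000)
    (3,2) via y @ 0.4000
    (4,2) via x @ 0.9584
    (5,2) via x @ 2.1131  # hit
  → r_4 = 2.1131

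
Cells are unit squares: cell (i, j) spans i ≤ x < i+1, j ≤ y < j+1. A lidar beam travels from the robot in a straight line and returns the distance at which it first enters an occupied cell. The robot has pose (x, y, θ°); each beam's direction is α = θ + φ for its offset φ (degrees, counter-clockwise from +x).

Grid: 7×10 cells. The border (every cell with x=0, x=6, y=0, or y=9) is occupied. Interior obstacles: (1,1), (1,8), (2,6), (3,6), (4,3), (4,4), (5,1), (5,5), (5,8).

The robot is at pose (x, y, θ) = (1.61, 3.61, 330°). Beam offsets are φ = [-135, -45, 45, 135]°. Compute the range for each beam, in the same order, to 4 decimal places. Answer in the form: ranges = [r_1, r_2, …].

ranges = [0.6315, 2.7021, 2.4743, 2.3569]

beam 1: φ=-135°, α=195°
  d=(-0.9659,-0.2588)  start (1,3)  tX=0.6315 tY=2.3569  stride 1/|dx|=1.0353 1/|dy|=3.8637
    cross x-line → (0,3), t=0.6315 (wall)
  → r_1 = 0.6315
beam 2: φ=-45°, α=285°
  d=(0.2588,-0.9659)  start (1,3)  tX=1.5068 tY=0.6315  stride 1/|dx|=3.8637 1/|dy|=1.0353
    cross y-line → (1,2), t=0.6315
    cross x-line → (2,2), t=1.5068
    cross y-line → (2,1), t=1.6668
    cross y-line → (2,0), t=2.7021 (wall)
  → r_2 = 2.7021
beam 3: φ=45°, α=15°
  d=(0.9659,0.2588)  start (1,3)  tX=0.4038 tY=1.5068  stride 1/|dx|=1.0353 1/|dy|=3.8637
    cross x-line → (2,3), t=0.4038
    cross x-line → (3,3), t=1.4390
    cross y-line → (3,4), t=1.5068
    cross x-line → (4,4), t=2.4743 (wall)
  → r_3 = 2.4743
beam 4: φ=135°, α=105°
  d=(-0.2588,0.9659)  start (1,3)  tX=2.3569 tY=0.4038  stride 1/|dx|=3.8637 1/|dy|=1.0353
    cross y-line → (1,4), t=0.4038
    cross y-line → (1,5), t=1.4390
    cross x-line → (0,5), t=2.3569 (wall)
  → r_4 = 2.3569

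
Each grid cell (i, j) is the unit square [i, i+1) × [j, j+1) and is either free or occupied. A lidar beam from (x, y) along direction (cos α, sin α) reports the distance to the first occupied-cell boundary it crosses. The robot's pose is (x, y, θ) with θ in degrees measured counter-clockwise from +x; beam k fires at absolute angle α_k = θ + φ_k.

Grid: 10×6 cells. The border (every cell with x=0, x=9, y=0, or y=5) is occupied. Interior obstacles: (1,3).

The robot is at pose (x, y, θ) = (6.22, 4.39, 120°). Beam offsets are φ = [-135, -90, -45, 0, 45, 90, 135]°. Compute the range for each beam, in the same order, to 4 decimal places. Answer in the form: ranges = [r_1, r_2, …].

beam 1: φ=-135°, α=345°
  direction (0.9659, -0.2588); cell (6,4); t to first gridline: x 0.8075, y 1.5068 (then +1.0353 / +3.8637)
    (7,4) via x @ 0.8075
    (7,3) via y @ 1.5068
    (8,3) via x @ 1.8428
    (9,3) via x @ 2.8781  # hit
  → r_1 = 2.8781
beam 2: φ=-90°, α=30°
  direction (0.8660, 0.5000); cell (6,4); t to first gridline: x 0.9007, y 1.2200 (then +1.1547 / +2.0000)
    (7,4) via x @ 0.9007
    (7,5) via y @ 1.2200  # hit
  → r_2 = 1.2200
beam 3: φ=-45°, α=75°
  direction (0.2588, 0.9659); cell (6,4); t to first gridline: x 3.0137, y 0.6315 (then +3.8637 / +1.0353)
    (6,5) via y @ 0.6315  # hit
  → r_3 = 0.6315
beam 4: φ=0°, α=120°
  direction (-0.5000, 0.8660); cell (6,4); t to first gridline: x 0.4400, y 0.7044 (then +2.0000 / +1.1547)
    (5,4) via x @ 0.4400
    (5,5) via y @ 0.7044  # hit
  → r_4 = 0.7044
beam 5: φ=45°, α=165°
  direction (-0.9659, 0.2588); cell (6,4); t to first gridline: x 0.2278, y 2.3569 (then +1.0353 / +3.8637)
    (5,4) via x @ 0.2278
    (4,4) via x @ 1.2630
    (3,4) via x @ 2.2983
    (3,5) via y @ 2.3569  # hit
  → r_5 = 2.3569
beam 6: φ=90°, α=210°
  direction (-0.8660, -0.5000); cell (6,4); t to first gridline: x 0.2540, y 0.7800 (then +1.1547 / +2.0000)
    (5,4) via x @ 0.2540
    (5,3) via y @ 0.7800
    (4,3) via x @ 1.4087
    (3,3) via x @ 2.5634
    (3,2) via y @ 2.7800
    (2,2) via x @ 3.7181
    (2,1) via y @ 4.7800
    (1,1) via x @ 4.8728
    (0,1) via x @ 6.0275  # hit
  → r_6 = 6.0275
beam 7: φ=135°, α=255°
  direction (-0.2588, -0.9659); cell (6,4); t to first gridline: x 0.8500, y 0.4038 (then +3.8637 / +1.0353)
    (6,3) via y @ 0.4038
    (5,3) via x @ 0.8500
    (5,2) via y @ 1.4390
    (5,1) via y @ 2.4743
    (5,0) via y @ 3.5096  # hit
  → r_7 = 3.5096

ranges = [2.8781, 1.2200, 0.6315, 0.7044, 2.3569, 6.0275, 3.5096]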